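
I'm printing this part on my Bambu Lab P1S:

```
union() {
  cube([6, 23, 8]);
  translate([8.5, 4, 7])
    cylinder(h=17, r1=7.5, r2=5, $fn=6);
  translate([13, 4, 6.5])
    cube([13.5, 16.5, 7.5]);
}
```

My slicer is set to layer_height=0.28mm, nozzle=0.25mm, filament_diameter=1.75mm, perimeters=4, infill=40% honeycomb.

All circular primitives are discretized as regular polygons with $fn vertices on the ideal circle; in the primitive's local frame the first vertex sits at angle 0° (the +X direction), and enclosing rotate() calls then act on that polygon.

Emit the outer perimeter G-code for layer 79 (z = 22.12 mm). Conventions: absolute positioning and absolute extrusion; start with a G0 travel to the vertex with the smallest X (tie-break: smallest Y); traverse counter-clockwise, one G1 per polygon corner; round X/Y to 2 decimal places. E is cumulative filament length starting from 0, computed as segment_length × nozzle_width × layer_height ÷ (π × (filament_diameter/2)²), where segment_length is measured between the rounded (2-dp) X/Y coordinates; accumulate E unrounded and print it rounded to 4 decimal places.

At z = 22.12 mm: the cube is absent (z outside [0, 8]); the cone at (8.5, 4): at t=0.889 of its height the radius interpolates to r₁+(r₂−r₁)t = 5.276, giving a regular 6-gon of that circumradius; the cube at (13, 4) is absent (z outside [6.5, 14]); Taking the union: only the cone at (8.5, 4) is present, so the union is just that shape — 1 connected region. The outline is a single polygon with 6 vertices. Extrusion per mm of travel: 0.25 × 0.28 / (π × 0.875²) = 0.029103. Accumulating E over each segment gives final E = 0.9217.

G0 X3.22 Y4.00 Z22.12
G1 X5.86 Y-0.57 E0.1536
G1 X11.14 Y-0.57 E0.3073
G1 X13.78 Y4.00 E0.4609
G1 X11.14 Y8.57 E0.6144
G1 X5.86 Y8.57 E0.7681
G1 X3.22 Y4.00 E0.9217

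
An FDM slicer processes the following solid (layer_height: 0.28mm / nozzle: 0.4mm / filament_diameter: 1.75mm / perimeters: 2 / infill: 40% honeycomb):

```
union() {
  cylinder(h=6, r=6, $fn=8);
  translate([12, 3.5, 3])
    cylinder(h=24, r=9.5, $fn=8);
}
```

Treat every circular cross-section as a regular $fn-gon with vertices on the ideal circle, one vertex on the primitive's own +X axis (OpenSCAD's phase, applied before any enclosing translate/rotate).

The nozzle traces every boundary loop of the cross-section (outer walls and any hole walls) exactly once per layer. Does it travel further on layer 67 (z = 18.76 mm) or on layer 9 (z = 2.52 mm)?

Layer 67 (z = 18.76): the cylinder is not intersected at this z (z outside [0, 6]); the cylinder at (12, 3.5): section is a regular 8-gon, circumradius r=9.5 (perimeter = 2·8·9.500·sin(180°/8) = 58.17 mm); Merging all regions: only the r=9.5 cylinder at (12, 3.5) is present, so the union is just that shape — boundary = 58.17 mm. So its perimeter = 58.17 mm. Layer 9 (z = 2.52): the cylinder: section is a regular 8-gon, circumradius r=6 (perimeter = 2·8·6.000·sin(180°/8) = 36.74 mm); the cylinder at (12, 3.5) is not intersected at this z (z outside [3, 27]); Merging all regions: only the r=6 cylinder is present, so the union is just that shape — boundary = 36.74 mm. So its perimeter = 36.74 mm. Layer 67 is larger (58.17 vs 36.74 mm).

layer 67 (z = 18.76 mm)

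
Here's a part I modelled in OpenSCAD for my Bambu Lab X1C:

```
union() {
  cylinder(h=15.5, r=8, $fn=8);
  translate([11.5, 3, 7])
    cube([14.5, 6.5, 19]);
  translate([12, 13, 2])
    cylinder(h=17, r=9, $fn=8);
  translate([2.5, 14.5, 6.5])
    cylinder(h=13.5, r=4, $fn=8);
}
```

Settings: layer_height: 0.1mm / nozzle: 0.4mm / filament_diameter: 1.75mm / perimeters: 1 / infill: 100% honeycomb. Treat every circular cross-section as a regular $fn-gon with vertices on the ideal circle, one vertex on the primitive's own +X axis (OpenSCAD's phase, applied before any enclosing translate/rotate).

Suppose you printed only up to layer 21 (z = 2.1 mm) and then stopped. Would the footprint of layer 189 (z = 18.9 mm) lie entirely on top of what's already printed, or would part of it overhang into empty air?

part overhangs

Compare the two slices. At z = 2.1: the r=8 cylinder gives a regular 8-gon of circumradius 8 (constant along its height) (area = (8/2)·8.000²·sin(360°/8) = 181.02 mm²); the cube at (11.5, 3) is not intersected at this z (z outside [7, 26]); the r=9 cylinder at (12, 13) gives a regular 8-gon of circumradius 9 (constant along its height) (area = (8/2)·9.000²·sin(360°/8) = 229.10 mm²); the cylinder at (2.5, 14.5) is absent (z outside [6.5, 20]); Merging all regions: the 2 present regions are separate (no shared area or edge), so areas and boundary lengths simply add and each stays a separate island — area = 410.12 mm². At z = 18.9: the cylinder does not reach this height (z outside [0, 15.5]); the cube at (11.5, 3) (footprint 14.5×6.5) is included at this height (area 94.25 mm²); the r=9 cylinder at (12, 13) contributes a regular 8-gon of circumradius 9 (area = (8/2)·9.000²·sin(360°/8) = 229.10 mm²); the r=4 cylinder at (2.5, 14.5) gives a regular 8-gon of circumradius 4 (constant along its height) (area = (8/2)·4.000²·sin(360°/8) = 45.25 mm²); Combining (union): the regions partially overlap — summed areas 368.61 mm² minus the doubly-counted overlap 43.86 mm² gives 324.75 mm² — area = 324.75 mm². Checking containment: at z = 18.9 the cross-section extends beyond the z = 2.1 cross-section by about 95.64 mm².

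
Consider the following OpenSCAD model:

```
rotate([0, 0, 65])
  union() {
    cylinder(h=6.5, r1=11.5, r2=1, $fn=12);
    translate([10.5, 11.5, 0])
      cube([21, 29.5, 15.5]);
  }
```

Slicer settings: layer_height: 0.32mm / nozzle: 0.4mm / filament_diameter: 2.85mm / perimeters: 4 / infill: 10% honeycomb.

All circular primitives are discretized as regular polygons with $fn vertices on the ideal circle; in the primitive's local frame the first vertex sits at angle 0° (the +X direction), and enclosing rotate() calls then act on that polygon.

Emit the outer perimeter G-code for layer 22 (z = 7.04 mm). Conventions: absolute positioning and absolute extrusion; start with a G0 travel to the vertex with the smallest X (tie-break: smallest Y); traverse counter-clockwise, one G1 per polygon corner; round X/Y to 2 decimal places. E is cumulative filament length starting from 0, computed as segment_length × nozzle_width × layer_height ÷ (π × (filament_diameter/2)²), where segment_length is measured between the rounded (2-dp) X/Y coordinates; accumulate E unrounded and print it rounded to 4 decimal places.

G0 X-32.72 Y26.84 Z7.04
G1 X-5.99 Y14.38 E0.5917
G1 X2.89 Y33.41 E1.0131
G1 X-23.85 Y45.88 E1.6051
G1 X-32.72 Y26.84 E2.0265

At z = 7.04 mm: the cone is absent (z outside [0, 6.5]); the cube at (10.5, 11.5) is present — its section is the full 21×29.5 rectangle; Merging all regions: only the 21×29.5 cube at (10.5, 11.5) is present, so the union is just that shape — 1 connected region; (rotated 65° about Z; rotation is an isometry so areas/perimeters/island counts are preserved). The outline is a single polygon with 4 vertices. Extrusion per mm of travel: 0.4 × 0.32 / (π × 1.425²) = 0.020065. Accumulating E over each segment gives final E = 2.0265.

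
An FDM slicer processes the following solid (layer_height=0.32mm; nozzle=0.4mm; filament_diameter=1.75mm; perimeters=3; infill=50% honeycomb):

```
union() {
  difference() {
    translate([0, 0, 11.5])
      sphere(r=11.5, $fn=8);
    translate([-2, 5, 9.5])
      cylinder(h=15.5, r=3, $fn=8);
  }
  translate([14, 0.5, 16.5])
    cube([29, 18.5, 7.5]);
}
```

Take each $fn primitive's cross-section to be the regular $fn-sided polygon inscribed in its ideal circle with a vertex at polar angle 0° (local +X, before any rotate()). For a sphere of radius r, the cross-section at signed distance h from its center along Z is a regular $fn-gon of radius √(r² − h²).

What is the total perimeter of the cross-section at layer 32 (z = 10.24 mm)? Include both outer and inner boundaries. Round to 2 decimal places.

At z = 10.24 mm: the sphere: section is a regular 8-gon, circumradius = √(r²−h²) = √(11.5²−1.26²) = 11.431 (perimeter = 2·8·11.431·sin(180°/8) = 69.99 mm); the cylinder at (-2, 5): section is a regular 8-gon, circumradius r=3 (perimeter = 2·8·3.000·sin(180°/8) = 18.37 mm); After the difference (first − rest): starting from the r=11.5 sphere, the r=3 cylinder at (-2, 5) lies wholly inside it (removes its full 25.46 mm² and its 18.37 mm outline becomes a hole wall) — boundary (outer + 1 inner loop) = 88.36 mm; the cube at (14, 0.5) is absent (z outside [16.5, 24]); Merging all regions: only the result so far is present, so the union is just that shape — boundary (outer + 1 inner loop) = 88.36 mm. Overall, the cross-section is one region with 1 hole. Total boundary length (outer + inner) = 88.36 mm.

88.36 mm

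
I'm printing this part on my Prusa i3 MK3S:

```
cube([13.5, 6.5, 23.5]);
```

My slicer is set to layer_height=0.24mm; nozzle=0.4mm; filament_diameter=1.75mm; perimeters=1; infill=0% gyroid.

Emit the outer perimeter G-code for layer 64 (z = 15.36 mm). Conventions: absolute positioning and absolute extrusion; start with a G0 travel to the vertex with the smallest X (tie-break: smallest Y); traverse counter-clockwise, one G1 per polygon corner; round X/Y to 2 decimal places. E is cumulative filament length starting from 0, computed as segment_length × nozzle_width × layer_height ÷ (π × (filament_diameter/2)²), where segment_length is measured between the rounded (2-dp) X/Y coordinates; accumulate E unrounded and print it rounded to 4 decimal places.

G0 X0.00 Y0.00 Z15.36
G1 X13.50 Y0.00 E0.5388
G1 X13.50 Y6.50 E0.7982
G1 X0.00 Y6.50 E1.3371
G1 X0.00 Y0.00 E1.5965

At z = 15.36 mm: the cube (footprint 13.5×6.5) is included at this height. The outline is a single polygon with 4 vertices. Extrusion per mm of travel: 0.4 × 0.24 / (π × 0.875²) = 0.039912. Accumulating E over each segment gives final E = 1.5965.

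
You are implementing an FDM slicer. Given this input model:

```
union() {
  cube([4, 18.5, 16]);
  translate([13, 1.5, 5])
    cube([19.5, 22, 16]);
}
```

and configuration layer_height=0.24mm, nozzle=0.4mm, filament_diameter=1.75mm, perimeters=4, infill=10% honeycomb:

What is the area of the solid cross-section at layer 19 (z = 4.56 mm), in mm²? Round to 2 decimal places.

74.00 mm²

At z = 4.56 mm: the 4×18.5 cube contributes its full rectangle (area 74.00 mm²); the cube at (13, 1.5) is absent (z outside [5, 21]); Taking the union: only the 4×18.5 cube is present, so the union is just that shape — area = 74.00 mm². Overall, the cross-section is a single solid region. Net area = 74.00 mm².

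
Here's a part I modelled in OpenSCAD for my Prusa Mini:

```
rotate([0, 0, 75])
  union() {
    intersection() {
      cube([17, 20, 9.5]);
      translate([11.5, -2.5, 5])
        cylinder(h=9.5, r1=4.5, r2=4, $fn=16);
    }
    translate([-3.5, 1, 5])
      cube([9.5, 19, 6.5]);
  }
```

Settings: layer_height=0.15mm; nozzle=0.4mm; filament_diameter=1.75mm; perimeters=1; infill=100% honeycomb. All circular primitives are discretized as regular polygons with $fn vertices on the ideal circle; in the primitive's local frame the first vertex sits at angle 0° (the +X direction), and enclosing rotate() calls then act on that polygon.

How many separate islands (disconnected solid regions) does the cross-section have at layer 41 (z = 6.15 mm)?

2

At z = 6.15 mm: the cube (footprint 17×20) is included at this height; the cone at (11.5, -2.5) contributes a regular 16-gon of circumradius 4.439 (interpolated between r1=4.5 and r2=4 at t=0.121); Taking the intersection: the cone at (11.5, -2.5) partially overlaps the 17×20 cube; clipping to the common part keeps 9.52 mm² — 1 connected region; the 9.5×19 cube at (-3.5, 1) contributes its full rectangle; Combining (union): the 2 present regions are separate (no shared area or edge), so areas and boundary lengths simply add and each stays a separate island — 2 connected regions; (whole slice rotated 75° about Z — lengths, areas and connectivity unchanged). Overall, the cross-section has 2 separate islands. Island count = 2.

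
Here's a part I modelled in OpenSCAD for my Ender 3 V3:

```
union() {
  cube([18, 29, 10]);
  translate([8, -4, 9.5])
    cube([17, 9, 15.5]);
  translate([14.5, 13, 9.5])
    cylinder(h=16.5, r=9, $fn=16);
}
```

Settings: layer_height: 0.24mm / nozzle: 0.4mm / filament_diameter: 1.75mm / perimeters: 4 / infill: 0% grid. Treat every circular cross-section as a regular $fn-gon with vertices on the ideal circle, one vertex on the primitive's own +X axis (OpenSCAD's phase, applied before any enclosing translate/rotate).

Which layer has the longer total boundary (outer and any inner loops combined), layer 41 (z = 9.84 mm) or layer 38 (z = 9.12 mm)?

layer 41 (z = 9.84 mm)

Layer 41 (z = 9.84): the cube is present — its section is the full 18×29 rectangle (perimeter 94.00 mm); the cube at (8, -4) (footprint 17×9) is included at this height (perimeter 52.00 mm); the r=9 cylinder at (14.5, 13) gives a regular 16-gon of circumradius 9 (constant along its height) (perimeter = 2·16·9.000·sin(180°/16) = 56.19 mm); Merging all regions: the regions partially overlap (shared area 234.61 mm²), so the edge portions inside another operand are dropped and the merged outline is re-measured after clipping — boundary = 119.74 mm. So its perimeter = 119.74 mm. Layer 38 (z = 9.12): the cube (footprint 18×29) is included at this height (perimeter 94.00 mm); the cube at (8, -4) is not intersected at this z (z outside [9.5, 25]); the cylinder at (14.5, 13) is not intersected at this z (z outside [9.5, 26]); Taking the union: only the 18×29 cube is present, so the union is just that shape — boundary = 94.00 mm. So its perimeter = 94.00 mm. Layer 41 is larger (119.74 vs 94.00 mm).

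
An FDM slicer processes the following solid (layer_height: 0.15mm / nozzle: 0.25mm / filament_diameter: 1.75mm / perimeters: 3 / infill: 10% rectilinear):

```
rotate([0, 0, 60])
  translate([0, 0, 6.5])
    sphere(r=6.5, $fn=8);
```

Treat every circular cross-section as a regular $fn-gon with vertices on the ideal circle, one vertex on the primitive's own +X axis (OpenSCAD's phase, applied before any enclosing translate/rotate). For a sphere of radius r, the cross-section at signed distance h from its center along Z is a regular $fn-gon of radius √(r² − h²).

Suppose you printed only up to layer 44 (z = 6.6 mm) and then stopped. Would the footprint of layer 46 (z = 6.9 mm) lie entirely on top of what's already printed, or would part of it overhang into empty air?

Compare the two slices. At z = 6.6: the r=6.5 sphere contributes a regular 8-gon of circumradius √(6.5²−0.1²) = 6.499 (area = (8/2)·6.499²·sin(360°/8) = 119.47 mm²); (whole slice rotated 60° about Z — lengths, areas and connectivity unchanged). At z = 6.9: the r=6.5 sphere contributes a regular 8-gon of circumradius √(6.5²−0.4²) = 6.488 (area = (8/2)·6.488²·sin(360°/8) = 119.05 mm²); (rotated 60° about Z; rotation is an isometry so areas/perimeters/island counts are preserved). Checking containment: the cross-section at z = 6.9 is a subset of the cross-section at z = 6.6.

entirely on top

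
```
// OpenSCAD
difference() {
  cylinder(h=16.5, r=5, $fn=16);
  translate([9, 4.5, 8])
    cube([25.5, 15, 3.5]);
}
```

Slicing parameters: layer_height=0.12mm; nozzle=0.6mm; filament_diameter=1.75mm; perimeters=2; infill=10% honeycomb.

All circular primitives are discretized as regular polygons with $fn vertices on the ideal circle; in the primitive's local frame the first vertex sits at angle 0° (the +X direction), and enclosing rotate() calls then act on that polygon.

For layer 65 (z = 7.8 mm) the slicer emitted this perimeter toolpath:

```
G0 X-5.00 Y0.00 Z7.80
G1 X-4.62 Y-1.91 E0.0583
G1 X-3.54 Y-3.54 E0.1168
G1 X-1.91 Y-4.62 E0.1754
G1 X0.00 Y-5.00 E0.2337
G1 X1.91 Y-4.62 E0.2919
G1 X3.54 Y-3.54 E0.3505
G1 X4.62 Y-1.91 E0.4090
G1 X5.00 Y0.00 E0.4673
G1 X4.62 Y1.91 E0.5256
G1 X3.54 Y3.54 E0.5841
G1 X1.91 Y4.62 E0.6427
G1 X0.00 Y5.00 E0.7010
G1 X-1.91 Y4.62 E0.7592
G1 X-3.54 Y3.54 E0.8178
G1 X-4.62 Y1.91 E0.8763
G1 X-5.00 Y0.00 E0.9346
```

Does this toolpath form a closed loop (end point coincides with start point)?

Start point (G0): (-5.00, 0.00). End point (last G1): the path returns to the start — closed.

yes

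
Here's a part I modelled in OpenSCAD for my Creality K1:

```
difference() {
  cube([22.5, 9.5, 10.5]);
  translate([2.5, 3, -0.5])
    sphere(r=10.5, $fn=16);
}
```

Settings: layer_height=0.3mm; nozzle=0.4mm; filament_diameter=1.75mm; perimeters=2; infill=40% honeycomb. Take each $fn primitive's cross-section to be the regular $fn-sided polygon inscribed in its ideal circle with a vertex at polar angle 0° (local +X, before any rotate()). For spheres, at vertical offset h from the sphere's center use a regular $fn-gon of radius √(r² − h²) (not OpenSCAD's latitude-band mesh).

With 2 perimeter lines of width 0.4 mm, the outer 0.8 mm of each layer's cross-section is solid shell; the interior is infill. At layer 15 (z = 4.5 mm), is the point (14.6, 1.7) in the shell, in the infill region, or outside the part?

At z = 4.5 mm: the cube is present — its section is the full 22.5×9.5 rectangle; the sphere at (2.5, 3): section is a regular 16-gon, circumradius = √(r²−h²) = √(10.5²−5²) = 9.233; Taking the first minus the rest: starting from the 22.5×9.5 cube, the r=10.5 sphere at (2.5, 3) partially overlaps it — only the 104.30 mm² overlap (of its 260.99 mm²) is removed, clipping the outline — 1 connected region. Overall, the cross-section is a single solid region. The nearest boundary edge runs (22.50, 0.00)→(11.14, 0.00); distance from the point to it = 1.70 mm. The point is inside the cross-section and 1.70 mm from the nearest boundary — more than the 0.8 mm shell width (2 × 0.4), so it's in the infill interior.

infill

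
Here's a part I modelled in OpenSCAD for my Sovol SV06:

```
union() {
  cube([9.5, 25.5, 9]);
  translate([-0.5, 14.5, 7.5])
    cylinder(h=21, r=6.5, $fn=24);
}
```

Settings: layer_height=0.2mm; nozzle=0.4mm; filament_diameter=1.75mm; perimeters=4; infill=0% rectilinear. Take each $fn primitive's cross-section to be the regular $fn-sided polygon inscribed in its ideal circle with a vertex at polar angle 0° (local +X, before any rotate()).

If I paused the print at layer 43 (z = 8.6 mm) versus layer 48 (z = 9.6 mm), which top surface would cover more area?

Layer 43 (z = 8.6): the cube is present — its section is the full 9.5×25.5 rectangle (area 242.25 mm²); the cylinder at (-0.5, 14.5): section is a regular 24-gon, circumradius r=6.5 (area = (24/2)·6.500²·sin(360°/24) = 131.22 mm²); Combining (union): the regions partially overlap — summed areas 373.47 mm² minus the doubly-counted overlap 59.14 mm² gives 314.33 mm² — area = 314.33 mm². So its area = 314.33 mm². Layer 48 (z = 9.6): the cube is absent (z outside [0, 9]); the cylinder at (-0.5, 14.5): section is a regular 24-gon, circumradius r=6.5 (area = (24/2)·6.500²·sin(360°/24) = 131.22 mm²); Combining (union): only the r=6.5 cylinder at (-0.5, 14.5) is present, so the union is just that shape — area = 131.22 mm². So its area = 131.22 mm². Layer 43 is larger (314.33 vs 131.22 mm²).

layer 43 (z = 8.6 mm)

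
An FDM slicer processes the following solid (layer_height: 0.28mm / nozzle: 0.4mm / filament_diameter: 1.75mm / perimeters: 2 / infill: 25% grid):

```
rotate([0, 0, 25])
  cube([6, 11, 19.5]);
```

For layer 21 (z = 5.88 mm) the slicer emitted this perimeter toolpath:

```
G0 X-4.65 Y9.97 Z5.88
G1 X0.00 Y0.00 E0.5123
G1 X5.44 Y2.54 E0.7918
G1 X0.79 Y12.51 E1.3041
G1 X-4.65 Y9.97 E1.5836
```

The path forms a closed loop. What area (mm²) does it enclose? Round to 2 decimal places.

Apply the shoelace formula to the sequence of (X, Y) vertices; enclosed area = 66.05 mm².

66.05 mm²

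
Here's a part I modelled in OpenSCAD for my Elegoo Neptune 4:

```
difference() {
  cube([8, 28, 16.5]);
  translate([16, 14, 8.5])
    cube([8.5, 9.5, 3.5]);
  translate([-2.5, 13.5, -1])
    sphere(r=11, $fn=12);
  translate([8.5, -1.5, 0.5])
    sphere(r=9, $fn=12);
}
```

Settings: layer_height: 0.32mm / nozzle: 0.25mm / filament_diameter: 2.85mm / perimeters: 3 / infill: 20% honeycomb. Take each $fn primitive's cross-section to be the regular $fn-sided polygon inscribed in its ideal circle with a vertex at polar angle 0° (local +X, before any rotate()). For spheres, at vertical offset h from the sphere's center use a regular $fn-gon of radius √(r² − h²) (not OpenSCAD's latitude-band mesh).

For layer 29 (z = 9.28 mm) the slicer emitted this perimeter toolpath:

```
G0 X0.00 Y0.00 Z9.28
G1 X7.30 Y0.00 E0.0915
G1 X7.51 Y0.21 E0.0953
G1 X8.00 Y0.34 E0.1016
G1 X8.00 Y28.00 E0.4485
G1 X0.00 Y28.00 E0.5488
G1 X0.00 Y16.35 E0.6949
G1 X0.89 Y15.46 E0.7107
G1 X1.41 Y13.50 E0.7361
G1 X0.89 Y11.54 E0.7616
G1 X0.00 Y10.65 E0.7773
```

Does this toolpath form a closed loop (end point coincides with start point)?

Start point (G0): (0.00, 0.00). End point (last G1): the path does not return to the start — open.

no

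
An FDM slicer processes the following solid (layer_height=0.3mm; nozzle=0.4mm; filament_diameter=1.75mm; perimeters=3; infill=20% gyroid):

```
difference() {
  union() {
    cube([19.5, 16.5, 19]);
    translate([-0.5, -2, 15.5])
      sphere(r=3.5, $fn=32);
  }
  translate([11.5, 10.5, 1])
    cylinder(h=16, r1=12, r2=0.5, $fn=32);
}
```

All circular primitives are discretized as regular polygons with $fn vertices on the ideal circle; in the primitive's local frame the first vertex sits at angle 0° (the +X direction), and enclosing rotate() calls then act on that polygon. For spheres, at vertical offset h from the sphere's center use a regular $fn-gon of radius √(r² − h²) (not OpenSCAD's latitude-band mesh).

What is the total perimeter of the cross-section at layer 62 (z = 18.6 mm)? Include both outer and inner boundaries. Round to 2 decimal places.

82.19 mm

At z = 18.6 mm: the cube (footprint 19.5×16.5) is included at this height (perimeter 72.00 mm); the r=3.5 sphere at (-0.5, -2) contributes a regular 32-gon of circumradius √(3.5²−3.1²) = 1.625 (perimeter = 2·32·1.625·sin(180°/32) = 10.19 mm); Merging all regions: the 2 present regions are separate (no shared area or edge), so areas and boundary lengths simply add and each stays a separate island — boundary = 82.19 mm; the cone at (11.5, 10.5) is not intersected at this z (z outside [1, 17]); Taking the first minus the rest: none of the subtracted shapes is present at this height, so that combined region is unchanged — boundary = 82.19 mm. Overall, the cross-section has 2 separate islands. Total boundary length (outer) = 82.19 mm.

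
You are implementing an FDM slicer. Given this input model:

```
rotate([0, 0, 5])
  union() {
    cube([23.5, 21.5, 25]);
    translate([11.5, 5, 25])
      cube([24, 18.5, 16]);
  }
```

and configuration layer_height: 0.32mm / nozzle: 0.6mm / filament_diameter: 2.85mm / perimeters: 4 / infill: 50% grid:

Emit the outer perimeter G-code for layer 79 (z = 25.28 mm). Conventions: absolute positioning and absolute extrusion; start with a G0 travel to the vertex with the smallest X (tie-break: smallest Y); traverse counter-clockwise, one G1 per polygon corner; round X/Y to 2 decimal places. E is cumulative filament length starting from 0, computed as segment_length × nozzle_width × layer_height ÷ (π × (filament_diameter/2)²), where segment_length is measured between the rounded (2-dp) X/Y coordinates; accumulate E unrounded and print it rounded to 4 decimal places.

G0 X9.41 Y24.41 Z25.28
G1 X11.02 Y5.98 E0.5568
G1 X34.93 Y8.08 E1.2792
G1 X33.32 Y26.50 E1.8357
G1 X9.41 Y24.41 E2.5580

At z = 25.28 mm: the cube is absent (z outside [0, 25]); the 24×18.5 cube at (11.5, 5) contributes its full rectangle; Merging all regions: only the 24×18.5 cube at (11.5, 5) is present, so the union is just that shape — 1 connected region; (whole slice rotated 5° about Z — lengths, areas and connectivity unchanged). The outline is a single polygon with 4 vertices. Extrusion per mm of travel: 0.6 × 0.32 / (π × 1.425²) = 0.030097. Accumulating E over each segment gives final E = 2.5580.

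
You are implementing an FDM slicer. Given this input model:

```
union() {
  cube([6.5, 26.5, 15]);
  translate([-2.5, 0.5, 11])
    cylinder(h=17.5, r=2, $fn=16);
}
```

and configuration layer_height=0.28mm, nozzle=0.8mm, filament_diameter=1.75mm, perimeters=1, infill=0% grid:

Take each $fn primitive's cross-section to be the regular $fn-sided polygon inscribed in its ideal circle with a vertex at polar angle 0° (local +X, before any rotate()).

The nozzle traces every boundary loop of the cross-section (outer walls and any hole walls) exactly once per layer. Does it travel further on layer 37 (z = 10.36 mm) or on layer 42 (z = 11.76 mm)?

Layer 37 (z = 10.36): the cube is present — its section is the full 6.5×26.5 rectangle (perimeter 66.00 mm); the cylinder at (-2.5, 0.5) does not reach this height (z outside [11, 28.5]); Combining (union): only the 6.5×26.5 cube is present, so the union is just that shape — boundary = 66.00 mm. So its perimeter = 66.00 mm. Layer 42 (z = 11.76): the cube (footprint 6.5×26.5) is included at this height (perimeter 66.00 mm); the r=2 cylinder at (-2.5, 0.5) gives a regular 16-gon of circumradius 2 (constant along its height) (perimeter = 2·16·2.000·sin(180°/16) = 12.49 mm); Merging all regions: the 2 present regions are separate (no shared area or edge), so areas and boundary lengths simply add and each stays a separate island — boundary = 78.49 mm. So its perimeter = 78.49 mm. Layer 42 is larger (78.49 vs 66.00 mm).

layer 42 (z = 11.76 mm)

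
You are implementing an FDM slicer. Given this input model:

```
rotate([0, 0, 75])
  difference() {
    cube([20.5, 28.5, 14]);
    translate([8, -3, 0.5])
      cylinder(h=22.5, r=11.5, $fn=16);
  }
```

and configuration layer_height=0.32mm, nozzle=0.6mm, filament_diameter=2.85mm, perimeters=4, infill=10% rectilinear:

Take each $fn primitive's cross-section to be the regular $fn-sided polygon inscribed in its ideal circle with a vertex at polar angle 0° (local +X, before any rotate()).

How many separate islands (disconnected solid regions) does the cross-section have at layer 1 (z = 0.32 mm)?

1

At z = 0.32 mm: the cube is present — its section is the full 20.5×28.5 rectangle; the cylinder at (8, -3) does not reach this height (z outside [0.5, 23]); Subtracting the remaining from the first: none of the subtracted shapes is present at this height, so the 20.5×28.5 cube is unchanged — 1 connected region; (whole slice rotated 75° about Z — lengths, areas and connectivity unchanged). Overall, the cross-section is a single solid region. Island count = 1.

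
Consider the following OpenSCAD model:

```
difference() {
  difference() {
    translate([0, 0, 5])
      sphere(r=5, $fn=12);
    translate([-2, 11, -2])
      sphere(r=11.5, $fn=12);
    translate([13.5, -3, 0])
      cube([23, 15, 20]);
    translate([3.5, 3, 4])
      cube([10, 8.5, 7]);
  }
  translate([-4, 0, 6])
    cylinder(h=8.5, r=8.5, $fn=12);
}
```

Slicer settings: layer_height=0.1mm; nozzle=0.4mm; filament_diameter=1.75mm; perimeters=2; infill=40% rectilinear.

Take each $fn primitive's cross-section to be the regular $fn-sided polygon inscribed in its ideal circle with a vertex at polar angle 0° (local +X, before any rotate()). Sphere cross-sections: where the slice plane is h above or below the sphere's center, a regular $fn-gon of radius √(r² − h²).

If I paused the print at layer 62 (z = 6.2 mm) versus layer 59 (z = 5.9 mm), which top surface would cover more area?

layer 59 (z = 5.9 mm)

Layer 62 (z = 6.2): the r=5 sphere contributes a regular 12-gon of circumradius √(5²−1.2²) = 4.854 (area = (12/2)·4.854²·sin(360°/12) = 70.68 mm²); the r=11.5 sphere at (-2, 11) slices to a regular 12-gon of circumradius 8.063 (√(r²−h²) with h=8.2 from center) (area = (12/2)·8.063²·sin(360°/12) = 195.03 mm²); the 23×15 cube at (13.5, -3) contributes its full rectangle (area 345.00 mm²); the 10×8.5 cube at (3.5, 3) contributes its full rectangle (area 85.00 mm²); Taking the first minus the rest: starting from the r=5 sphere (70.68 mm²), the r=11.5 sphere at (-2, 11) partially overlaps it — only the 5.56 mm² overlap (of its 195.03 mm²) is removed, clipping the outline; the 23×15 cube at (13.5, -3) misses the remaining region (no effect); the 10×8.5 cube at (3.5, 3) partially overlaps it — only the 0.01 mm² overlap (of its 85.00 mm²) is removed, clipping the outline — area = 65.11 mm²; the cylinder at (-4, 0): section is a regular 12-gon, circumradius r=8.5 (area = (12/2)·8.500²·sin(360°/12) = 216.75 mm²); After the difference (first − rest): starting from the result so far (65.11 mm²), the r=8.5 cylinder at (-4, 0) partially overlaps it — only the 63.22 mm² overlap (of its 216.75 mm²) is removed, clipping the outline — area = 1.89 mm². So its area = 1.89 mm². Layer 59 (z = 5.9): the sphere: section is a regular 12-gon, circumradius = √(r²−h²) = √(5²−0.9²) = 4.918 (area = (12/2)·4.918²·sin(360°/12) = 72.57 mm²); the r=11.5 sphere at (-2, 11) contributes a regular 12-gon of circumradius √(11.5²−7.9²) = 8.357 (area = (12/2)·8.357²·sin(360°/12) = 209.52 mm²); the cube at (13.5, -3) is present — its section is the full 23×15 rectangle (area 345.00 mm²); the 10×8.5 cube at (3.5, 3) contributes its full rectangle (area 85.00 mm²); Subtracting the remaining from the first: starting from the r=5 sphere (72.57 mm²), the r=11.5 sphere at (-2, 11) partially overlaps it — only the 7.74 mm² overlap (of its 209.52 mm²) is removed, clipping the outline; the 23×15 cube at (13.5, -3) misses the remaining region (no effect); the 10×8.5 cube at (3.5, 3) partially overlaps it — only the 0.02 mm² overlap (of its 85.00 mm²) is removed, clipping the outline — area = 64.81 mm²; the cylinder at (-4, 0) does not reach this height (z outside [6, 14.5]); Taking the first minus the rest: none of the subtracted shapes is present at this height, so the result so far is unchanged — area = 64.81 mm². So its area = 64.81 mm². Layer 59 is larger (64.81 vs 1.89 mm²).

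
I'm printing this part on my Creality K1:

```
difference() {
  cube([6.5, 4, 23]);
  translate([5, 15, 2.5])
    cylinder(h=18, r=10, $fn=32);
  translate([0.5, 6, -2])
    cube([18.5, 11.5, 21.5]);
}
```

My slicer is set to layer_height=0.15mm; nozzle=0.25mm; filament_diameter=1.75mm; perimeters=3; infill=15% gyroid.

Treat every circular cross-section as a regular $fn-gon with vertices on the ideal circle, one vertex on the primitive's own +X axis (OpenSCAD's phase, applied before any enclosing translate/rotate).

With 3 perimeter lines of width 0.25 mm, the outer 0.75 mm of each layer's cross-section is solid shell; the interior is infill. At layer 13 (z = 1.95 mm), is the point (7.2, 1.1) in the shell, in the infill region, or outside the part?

At z = 1.95 mm: the cube is present — its section is the full 6.5×4 rectangle; the cylinder at (5, 15) does not reach this height (z outside [2.5, 20.5]); the cube at (0.5, 6) (footprint 18.5×11.5) is included at this height; After the difference (first − rest): starting from the 6.5×4 cube, the 18.5×11.5 cube at (0.5, 6) misses the remaining region (no effect) — 1 connected region. Overall, the cross-section is a single solid region. The nearest boundary edge runs (6.50, 4.00)→(6.50, 0.00); distance from the point to it = 0.70 mm. The point is not inside any of the regions above, so it lies outside the cross-section (0.70 mm from the nearest boundary).

outside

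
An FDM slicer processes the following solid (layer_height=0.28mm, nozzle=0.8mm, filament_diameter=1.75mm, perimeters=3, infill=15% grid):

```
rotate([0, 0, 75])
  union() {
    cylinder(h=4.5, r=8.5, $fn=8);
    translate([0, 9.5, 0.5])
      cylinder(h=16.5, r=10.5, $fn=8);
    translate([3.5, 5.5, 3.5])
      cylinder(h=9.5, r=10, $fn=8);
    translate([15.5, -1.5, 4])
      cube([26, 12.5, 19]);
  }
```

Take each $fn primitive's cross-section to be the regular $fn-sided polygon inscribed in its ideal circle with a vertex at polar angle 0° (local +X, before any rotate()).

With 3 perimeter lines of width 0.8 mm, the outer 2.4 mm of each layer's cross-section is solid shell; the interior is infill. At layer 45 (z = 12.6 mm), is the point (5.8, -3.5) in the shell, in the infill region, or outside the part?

At z = 12.6 mm: the cylinder is absent (z outside [0, 4.5]); the cylinder at (0, 9.5): section is a regular 8-gon, circumradius r=10.5; the r=10 cylinder at (3.5, 5.5) gives a regular 8-gon of circumradius 10 (constant along its height); the 26×12.5 cube at (15.5, -1.5) contributes its full rectangle; Taking the union: the regions partially overlap (shared area 193.99 mm²), so overlapping operands fuse into one piece — 2 connected regions; (rotated 75° about Z; rotation is an isometry so areas/perimeters/island counts are preserved). Overall, the cross-section has 2 separate islands. Undo the 75° rotation: the query point maps to (-1.880, -6.508) in the un-rotated model frame. The nearest boundary edge runs (3.50, -4.50)→(-3.57, -1.57); distance from the point to it = 3.91 mm. The point is not inside any of the regions above, so it lies outside the cross-section (3.91 mm from the nearest boundary).

outside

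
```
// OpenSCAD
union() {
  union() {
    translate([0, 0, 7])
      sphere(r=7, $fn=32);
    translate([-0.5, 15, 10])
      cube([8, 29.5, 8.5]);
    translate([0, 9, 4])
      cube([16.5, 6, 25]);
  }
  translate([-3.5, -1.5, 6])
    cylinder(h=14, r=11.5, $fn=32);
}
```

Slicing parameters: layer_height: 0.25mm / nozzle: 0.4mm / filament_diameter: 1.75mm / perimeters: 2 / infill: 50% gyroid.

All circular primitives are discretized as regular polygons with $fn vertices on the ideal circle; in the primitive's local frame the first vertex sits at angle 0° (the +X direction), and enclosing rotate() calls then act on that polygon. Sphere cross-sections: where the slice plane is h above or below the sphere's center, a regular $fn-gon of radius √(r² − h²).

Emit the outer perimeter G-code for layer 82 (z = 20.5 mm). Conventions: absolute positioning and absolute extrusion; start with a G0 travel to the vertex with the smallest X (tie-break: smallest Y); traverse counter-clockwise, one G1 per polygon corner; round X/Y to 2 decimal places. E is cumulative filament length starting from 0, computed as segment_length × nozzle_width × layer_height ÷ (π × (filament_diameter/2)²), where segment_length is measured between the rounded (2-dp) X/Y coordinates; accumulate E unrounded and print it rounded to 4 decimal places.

G0 X0.00 Y9.00 Z20.50
G1 X16.50 Y9.00 E0.6860
G1 X16.50 Y15.00 E0.9354
G1 X0.00 Y15.00 E1.6214
G1 X0.00 Y9.00 E1.8709

At z = 20.5 mm: the sphere is absent (|z−center|=13.500 > r=7); the cube at (-0.5, 15) is not intersected at this z (z outside [10, 18.5]); the 16.5×6 cube at (0, 9) contributes its full rectangle; Combining (union): only the 16.5×6 cube at (0, 9) is present, so the union is just that shape — 1 connected region; the cylinder at (-3.5, -1.5) does not reach this height (z outside [6, 20]); Combining (union): only that combined region is present, so the union is just that shape — 1 connected region. The outline is a single polygon with 4 vertices. Extrusion per mm of travel: 0.4 × 0.25 / (π × 0.875²) = 0.041575. Accumulating E over each segment gives final E = 1.8709.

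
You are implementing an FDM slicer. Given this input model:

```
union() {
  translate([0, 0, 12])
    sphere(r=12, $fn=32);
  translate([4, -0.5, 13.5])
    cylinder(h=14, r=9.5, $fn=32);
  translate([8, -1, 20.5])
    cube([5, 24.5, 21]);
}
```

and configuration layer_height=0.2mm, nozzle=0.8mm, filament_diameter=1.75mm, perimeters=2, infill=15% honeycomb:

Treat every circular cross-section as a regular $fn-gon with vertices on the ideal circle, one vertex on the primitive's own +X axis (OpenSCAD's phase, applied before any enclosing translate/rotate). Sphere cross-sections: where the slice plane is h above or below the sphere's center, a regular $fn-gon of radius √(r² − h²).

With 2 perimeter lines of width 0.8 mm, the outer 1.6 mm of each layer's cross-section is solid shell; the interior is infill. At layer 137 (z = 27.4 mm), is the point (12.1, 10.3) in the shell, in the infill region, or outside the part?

shell

At z = 27.4 mm: the sphere is absent (|z−center|=15.400 > r=12); the cylinder at (4, -0.5): section is a regular 32-gon, circumradius r=9.5; the cube at (8, -1) (footprint 5×24.5) is included at this height; Merging all regions: the regions partially overlap (shared area 35.28 mm²), so overlapping operands fuse into one piece — 1 connected region. Overall, the cross-section is a single solid region. The nearest boundary edge runs (13.00, 23.50)→(13.00, 2.40); distance from the point to it = 0.90 mm. The point is inside the cross-section, 0.90 mm from the nearest boundary — within the 1.6 mm shell band (2 × 0.8).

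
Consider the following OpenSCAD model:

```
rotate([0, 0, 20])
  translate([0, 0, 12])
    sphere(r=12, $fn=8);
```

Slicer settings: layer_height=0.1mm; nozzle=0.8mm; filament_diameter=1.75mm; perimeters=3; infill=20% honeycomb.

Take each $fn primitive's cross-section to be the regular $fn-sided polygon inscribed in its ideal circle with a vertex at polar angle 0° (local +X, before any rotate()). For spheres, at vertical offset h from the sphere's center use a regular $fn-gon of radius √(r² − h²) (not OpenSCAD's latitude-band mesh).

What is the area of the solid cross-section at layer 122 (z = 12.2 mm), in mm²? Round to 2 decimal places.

At z = 12.2 mm: the sphere: section is a regular 8-gon, circumradius = √(r²−h²) = √(12²−0.2²) = 11.998 (area = (8/2)·11.998²·sin(360°/8) = 407.18 mm²); (rotated 20° about Z; rotation is an isometry so areas/perimeters/island counts are preserved). Overall, the cross-section is a single solid region. Net area = 407.18 mm².

407.18 mm²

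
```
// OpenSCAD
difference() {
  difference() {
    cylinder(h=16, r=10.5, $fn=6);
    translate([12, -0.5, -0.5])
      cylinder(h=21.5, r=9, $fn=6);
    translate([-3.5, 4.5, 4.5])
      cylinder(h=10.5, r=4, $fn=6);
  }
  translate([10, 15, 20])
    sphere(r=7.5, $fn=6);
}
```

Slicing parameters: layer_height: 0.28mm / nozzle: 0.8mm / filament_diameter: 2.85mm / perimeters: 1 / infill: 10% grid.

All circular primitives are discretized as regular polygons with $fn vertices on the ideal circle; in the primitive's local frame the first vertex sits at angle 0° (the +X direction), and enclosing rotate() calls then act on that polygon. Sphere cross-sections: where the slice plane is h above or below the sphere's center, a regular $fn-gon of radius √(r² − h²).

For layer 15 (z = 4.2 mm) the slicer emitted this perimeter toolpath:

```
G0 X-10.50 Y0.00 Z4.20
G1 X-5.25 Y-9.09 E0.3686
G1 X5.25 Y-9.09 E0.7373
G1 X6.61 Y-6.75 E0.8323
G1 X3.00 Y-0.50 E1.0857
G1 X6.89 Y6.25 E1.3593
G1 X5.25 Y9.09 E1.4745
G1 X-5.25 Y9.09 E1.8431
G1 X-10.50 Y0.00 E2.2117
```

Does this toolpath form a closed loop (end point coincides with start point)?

yes

Start point (G0): (-10.50, 0.00). End point (last G1): the path returns to the start — closed.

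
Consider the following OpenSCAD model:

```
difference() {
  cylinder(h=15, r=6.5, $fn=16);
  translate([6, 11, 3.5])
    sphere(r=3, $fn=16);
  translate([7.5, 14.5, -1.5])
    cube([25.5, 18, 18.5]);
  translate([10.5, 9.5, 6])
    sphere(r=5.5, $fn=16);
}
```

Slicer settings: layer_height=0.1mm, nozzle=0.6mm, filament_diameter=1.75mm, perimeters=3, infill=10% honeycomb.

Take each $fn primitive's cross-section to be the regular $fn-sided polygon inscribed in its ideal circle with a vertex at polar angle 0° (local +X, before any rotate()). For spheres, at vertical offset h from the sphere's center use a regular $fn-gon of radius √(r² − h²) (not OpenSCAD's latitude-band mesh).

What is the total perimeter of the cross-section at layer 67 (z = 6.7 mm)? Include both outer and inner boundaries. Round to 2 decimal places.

40.58 mm

At z = 6.7 mm: the r=6.5 cylinder gives a regular 16-gon of circumradius 6.5 (constant along its height) (perimeter = 2·16·6.500·sin(180°/16) = 40.58 mm); the sphere at (6, 11) is absent (|z−center|=3.200 > r=3); the 25.5×18 cube at (7.5, 14.5) contributes its full rectangle (perimeter 87.00 mm); the sphere at (10.5, 9.5): section is a regular 16-gon, circumradius = √(r²−h²) = √(5.5²−0.7²) = 5.455 (perimeter = 2·16·5.455·sin(180°/16) = 34.06 mm); Taking the first minus the rest: starting from the r=6.5 cylinder, the 25.5×18 cube at (7.5, 14.5) misses the remaining region (no effect); the r=5.5 sphere at (10.5, 9.5) misses the remaining region (no effect) — boundary = 40.58 mm. Overall, the cross-section is a single solid region. Total boundary length (outer) = 40.58 mm.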